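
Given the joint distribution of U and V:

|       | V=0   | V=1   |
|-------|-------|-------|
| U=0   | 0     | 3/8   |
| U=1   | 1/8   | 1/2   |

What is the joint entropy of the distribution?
H(U,V) = -Σ P(U,V) log₂ P(U,V), summed over the non-zero cells:
H(U,V) = -[(3/8)·log₂(3/8) + (1/8)·log₂(1/8) + (1/2)·log₂(1/2)]
  = 0.5306 + 0.3750 + 0.5000
  = 1.4056 bits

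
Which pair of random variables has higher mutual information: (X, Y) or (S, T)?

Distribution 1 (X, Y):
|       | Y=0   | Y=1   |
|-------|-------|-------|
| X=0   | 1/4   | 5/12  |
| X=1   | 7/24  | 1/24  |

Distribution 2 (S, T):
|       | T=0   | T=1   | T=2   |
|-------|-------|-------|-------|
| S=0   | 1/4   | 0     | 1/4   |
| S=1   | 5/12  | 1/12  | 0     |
Distribution 1 (X, Y):
Marginal P(X) (row sums):
  P(X=0) = 1/4 + 5/12 = 2/3
  P(X=1) = 7/24 + 1/24 = 1/3
Marginal P(Y) (column sums):
  P(Y=0) = 1/4 + 7/24 = 13/24
  P(Y=1) = 5/12 + 1/24 = 11/24

H(X) = -[(2/3)·log₂(2/3) + (1/3)·log₂(1/3)]
  = 0.3900 + 0.5283
  = 0.9183 bits
H(Y) = -[(13/24)·log₂(13/24) + (11/24)·log₂(11/24)]
  = 0.4791 + 0.5159
  = 0.9950 bits
H(X,Y) = -[(1/4)·log₂(1/4) + (5/12)·log₂(5/12) + (7/24)·log₂(7/24) + (1/24)·log₂(1/24)]
  = 0.5000 + 0.5263 + 0.5185 + 0.1910
  = 1.7358 bits

I(X;Y) = H(X) + H(Y) - H(X,Y)
  = 0.9183 + 0.9950 - 1.7358
  = 0.1775 bits

Distribution 2 (S, T):
Marginal P(S) (row sums):
  P(S=0) = 1/4 + 0 + 1/4 = 1/2
  P(S=1) = 5/12 + 1/12 + 0 = 1/2
Marginal P(T) (column sums):
  P(T=0) = 1/4 + 5/12 = 2/3
  P(T=1) = 0 + 1/12 = 1/12
  P(T=2) = 1/4 + 0 = 1/4

H(S) = -[(1/2)·log₂(1/2) + (1/2)·log₂(1/2)]
  = 0.5000 + 0.5000
  = 1.0000 bits
H(T) = -[(2/3)·log₂(2/3) + (1/12)·log₂(1/12) + (1/4)·log₂(1/4)]
  = 0.3900 + 0.2987 + 0.5000
  = 1.1887 bits
H(S,T) = -[(1/4)·log₂(1/4) + (1/4)·log₂(1/4) + (5/12)·log₂(5/12) + (1/12)·log₂(1/12)]
  = 0.5000 + 0.5000 + 0.5263 + 0.2987
  = 1.8250 bits

I(S;T) = H(S) + H(T) - H(S,T)
  = 1.0000 + 1.1887 - 1.8250
  = 0.3637 bits

I(S;T) = 0.3637 bits > I(X;Y) = 0.1775 bits, so (S, T) has the higher mutual information (stronger dependence).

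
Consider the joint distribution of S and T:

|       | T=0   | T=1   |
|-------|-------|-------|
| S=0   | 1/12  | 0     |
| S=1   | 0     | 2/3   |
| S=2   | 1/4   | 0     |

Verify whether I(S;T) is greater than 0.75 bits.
Marginal P(S) (row sums):
  P(S=0) = 1/12 + 0 = 1/12
  P(S=1) = 0 + 2/3 = 2/3
  P(S=2) = 1/4 + 0 = 1/4
Marginal P(T) (column sums):
  P(T=0) = 1/12 + 0 + 1/4 = 1/3
  P(T=1) = 0 + 2/3 + 0 = 2/3

H(S) = -[(1/12)·log₂(1/12) + (2/3)·log₂(2/3) + (1/4)·log₂(1/4)]
  = 0.2987 + 0.3900 + 0.5000
  = 1.1887 bits
H(T) = -[(1/3)·log₂(1/3) + (2/3)·log₂(2/3)]
  = 0.5283 + 0.3900
  = 0.9183 bits
H(S,T) = -[(1/12)·log₂(1/12) + (2/3)·log₂(2/3) + (1/4)·log₂(1/4)]
  = 0.2987 + 0.3900 + 0.5000
  = 1.1887 bits

I(S;T) = H(S) + H(T) - H(S,T)
  = 1.1887 + 0.9183 - 1.1887
  = 0.9183 bits

Yes. I(S;T) = 0.9183 bits, which is > 0.75 bits.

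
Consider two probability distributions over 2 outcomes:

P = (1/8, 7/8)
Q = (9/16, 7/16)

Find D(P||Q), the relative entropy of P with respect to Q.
D(P||Q) = Σ P(i) log₂(P(i)/Q(i))
  i=0: (1/8) × log₂((1/8)/(9/16)) = (1/8) × log₂(2/9) = -0.2712
  i=1: (7/8) × log₂((7/8)/(7/16)) = (7/8) × log₂(2) = 0.8750
D(P||Q) = -0.2712 + 0.8750
  = 0.6038 bits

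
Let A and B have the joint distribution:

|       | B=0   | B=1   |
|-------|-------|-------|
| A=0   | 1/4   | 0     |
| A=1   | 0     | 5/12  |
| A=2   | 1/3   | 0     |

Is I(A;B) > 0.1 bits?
Marginal P(A) (row sums):
  P(A=0) = 1/4 + 0 = 1/4
  P(A=1) = 0 + 5/12 = 5/12
  P(A=2) = 1/3 + 0 = 1/3
Marginal P(B) (column sums):
  P(B=0) = 1/4 + 0 + 1/3 = 7/12
  P(B=1) = 0 + 5/12 + 0 = 5/12

H(A) = -[(1/4)·log₂(1/4) + (5/12)·log₂(5/12) + (1/3)·log₂(1/3)]
  = 0.5000 + 0.5263 + 0.5283
  = 1.5546 bits
H(B) = -[(7/12)·log₂(7/12) + (5/12)·log₂(5/12)]
  = 0.4536 + 0.5263
  = 0.9799 bits
H(A,B) = -[(1/4)·log₂(1/4) + (5/12)·log₂(5/12) + (1/3)·log₂(1/3)]
  = 0.5000 + 0.5263 + 0.5283
  = 1.5546 bits

I(A;B) = H(A) + H(B) - H(A,B)
  = 1.5546 + 0.9799 - 1.5546
  = 0.9799 bits

Yes. I(A;B) = 0.9799 bits, which is > 0.1 bits.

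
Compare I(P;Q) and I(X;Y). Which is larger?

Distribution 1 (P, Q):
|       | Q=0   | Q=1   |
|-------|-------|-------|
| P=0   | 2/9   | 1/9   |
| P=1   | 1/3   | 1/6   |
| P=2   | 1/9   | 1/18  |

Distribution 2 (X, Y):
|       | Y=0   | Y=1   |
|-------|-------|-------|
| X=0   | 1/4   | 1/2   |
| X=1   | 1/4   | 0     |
Distribution 1 (P, Q):
Marginal P(P) (row sums):
  P(P=0) = 2/9 + 1/9 = 1/3
  P(P=1) = 1/3 + 1/6 = 1/2
  P(P=2) = 1/9 + 1/18 = 1/6
Marginal P(Q) (column sums):
  P(Q=0) = 2/9 + 1/3 + 1/9 = 2/3
  P(Q=1) = 1/9 + 1/6 + 1/18 = 1/3

H(P) = -[(1/3)·log₂(1/3) + (1/2)·log₂(1/2) + (1/6)·log₂(1/6)]
  = 0.5283 + 0.5000 + 0.4308
  = 1.4591 bits
H(Q) = -[(2/3)·log₂(2/3) + (1/3)·log₂(1/3)]
  = 0.3900 + 0.5283
  = 0.9183 bits
H(P,Q) = -[(2/9)·log₂(2/9) + (1/9)·log₂(1/9) + (1/3)·log₂(1/3) + (1/6)·log₂(1/6) + (1/9)·log₂(1/9) + (1/18)·log₂(1/18)]
  = 0.4822 + 0.3522 + 0.5283 + 0.4308 + 0.3522 + 0.2317
  = 2.3774 bits

I(P;Q) = H(P) + H(Q) - H(P,Q)
  = 1.4591 + 0.9183 - 2.3774
  = 0.0000 bits

Distribution 2 (X, Y):
Marginal P(X) (row sums):
  P(X=0) = 1/4 + 1/2 = 3/4
  P(X=1) = 1/4 + 0 = 1/4
Marginal P(Y) (column sums):
  P(Y=0) = 1/4 + 1/4 = 1/2
  P(Y=1) = 1/2 + 0 = 1/2

H(X) = -[(3/4)·log₂(3/4) + (1/4)·log₂(1/4)]
  = 0.3113 + 0.5000
  = 0.8113 bits
H(Y) = -[(1/2)·log₂(1/2) + (1/2)·log₂(1/2)]
  = 0.5000 + 0.5000
  = 1.0000 bits
H(X,Y) = -[(1/4)·log₂(1/4) + (1/2)·log₂(1/2) + (1/4)·log₂(1/4)]
  = 0.5000 + 0.5000 + 0.5000
  = 1.5000 bits

I(X;Y) = H(X) + H(Y) - H(X,Y)
  = 0.8113 + 1.0000 - 1.5000
  = 0.3113 bits

I(X;Y) = 0.3113 bits > I(P;Q) = 0.0000 bits, so (X, Y) has the higher mutual information (stronger dependence).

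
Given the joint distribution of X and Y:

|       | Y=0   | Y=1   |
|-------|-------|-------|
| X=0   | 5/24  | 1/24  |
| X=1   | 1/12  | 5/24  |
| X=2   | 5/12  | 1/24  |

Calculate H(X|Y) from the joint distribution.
Marginal P(Y) (column sums):
  P(Y=0) = 5/24 + 1/12 + 5/12 = 17/24
  P(Y=1) = 1/24 + 5/24 + 1/24 = 7/24

H(X|Y) = -Σ P(X,Y)·log₂ P(X|Y), where P(X|Y) = P(X,Y) / P(Y)
  (X=0,Y=0): P(X|Y) = (5/24)/(17/24) = 5/17;  -(5/24)·log₂(5/17) = 0.3678
  (X=0,Y=1): P(X|Y) = (1/24)/(7/24) = 1/7;  -(1/24)·log₂(1/7) = 0.1170
  (X=1,Y=0): P(X|Y) = (1/12)/(17/24) = 2/17;  -(1/12)·log₂(2/17) = 0.2573
  (X=1,Y=1): P(X|Y) = (5/24)/(7/24) = 5/7;  -(5/24)·log₂(5/7) = 0.1011
  (X=2,Y=0): P(X|Y) = (5/12)/(17/24) = 10/17;  -(5/12)·log₂(10/17) = 0.3190
  (X=2,Y=1): P(X|Y) = (1/24)/(7/24) = 1/7;  -(1/24)·log₂(1/7) = 0.1170
H(X|Y) = 0.3678 + 0.1170 + 0.2573 + 0.1011 + 0.3190 + 0.1170
  = 1.2792 bits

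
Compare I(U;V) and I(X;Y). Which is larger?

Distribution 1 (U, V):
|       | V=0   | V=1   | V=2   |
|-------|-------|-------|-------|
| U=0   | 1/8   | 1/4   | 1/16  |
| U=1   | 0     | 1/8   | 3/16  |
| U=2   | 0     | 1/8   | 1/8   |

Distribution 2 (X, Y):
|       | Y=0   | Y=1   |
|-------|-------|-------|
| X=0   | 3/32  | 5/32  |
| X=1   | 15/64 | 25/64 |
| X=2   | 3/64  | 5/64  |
Distribution 1 (U, V):
Marginal P(U) (row sums):
  P(U=0) = 1/8 + 1/4 + 1/16 = 7/16
  P(U=1) = 0 + 1/8 + 3/16 = 5/16
  P(U=2) = 0 + 1/8 + 1/8 = 1/4
Marginal P(V) (column sums):
  P(V=0) = 1/8 + 0 + 0 = 1/8
  P(V=1) = 1/4 + 1/8 + 1/8 = 1/2
  P(V=2) = 1/16 + 3/16 + 1/8 = 3/8

H(U) = -[(7/16)·log₂(7/16) + (5/16)·log₂(5/16) + (1/4)·log₂(1/4)]
  = 0.5218 + 0.5244 + 0.5000
  = 1.5462 bits
H(V) = -[(1/8)·log₂(1/8) + (1/2)·log₂(1/2) + (3/8)·log₂(3/8)]
  = 0.3750 + 0.5000 + 0.5306
  = 1.4056 bits
H(U,V) = -[(1/8)·log₂(1/8) + (1/4)·log₂(1/4) + (1/16)·log₂(1/16) + (1/8)·log₂(1/8) + (3/16)·log₂(3/16) + (1/8)·log₂(1/8) + (1/8)·log₂(1/8)]
  = 0.3750 + 0.5000 + 0.2500 + 0.3750 + 0.4528 + 0.3750 + 0.3750
  = 2.7028 bits

I(U;V) = H(U) + H(V) - H(U,V)
  = 1.5462 + 1.4056 - 2.7028
  = 0.2490 bits

Distribution 2 (X, Y):
Marginal P(X) (row sums):
  P(X=0) = 3/32 + 5/32 = 1/4
  P(X=1) = 15/64 + 25/64 = 5/8
  P(X=2) = 3/64 + 5/64 = 1/8
Marginal P(Y) (column sums):
  P(Y=0) = 3/32 + 15/64 + 3/64 = 3/8
  P(Y=1) = 5/32 + 25/64 + 5/64 = 5/8

H(X) = -[(1/4)·log₂(1/4) + (5/8)·log₂(5/8) + (1/8)·log₂(1/8)]
  = 0.5000 + 0.4238 + 0.3750
  = 1.2988 bits
H(Y) = -[(3/8)·log₂(3/8) + (5/8)·log₂(5/8)]
  = 0.5306 + 0.4238
  = 0.9544 bits
H(X,Y) = -[(3/32)·log₂(3/32) + (5/32)·log₂(5/32) + (15/64)·log₂(15/64) + (25/64)·log₂(25/64) + (3/64)·log₂(3/64) + (5/64)·log₂(5/64)]
  = 0.3202 + 0.4184 + 0.4906 + 0.5297 + 0.2070 + 0.2873
  = 2.2532 bits

I(X;Y) = H(X) + H(Y) - H(X,Y)
  = 1.2988 + 0.9544 - 2.2532
  = 0.0000 bits

I(U;V) = 0.2490 bits > I(X;Y) = 0.0000 bits, so (U, V) has the higher mutual information (stronger dependence).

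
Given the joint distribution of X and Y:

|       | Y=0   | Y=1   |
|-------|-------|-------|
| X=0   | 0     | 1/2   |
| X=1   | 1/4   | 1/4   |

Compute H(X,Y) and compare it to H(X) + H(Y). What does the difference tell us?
Marginal P(X) (row sums):
  P(X=0) = 0 + 1/2 = 1/2
  P(X=1) = 1/4 + 1/4 = 1/2
Marginal P(Y) (column sums):
  P(Y=0) = 0 + 1/4 = 1/4
  P(Y=1) = 1/2 + 1/4 = 3/4

H(X,Y) = -[(1/2)·log₂(1/2) + (1/4)·log₂(1/4) + (1/4)·log₂(1/4)]
  = 0.5000 + 0.5000 + 0.5000
  = 1.5000 bits
H(X) = -[(1/2)·log₂(1/2) + (1/2)·log₂(1/2)]
  = 0.5000 + 0.5000
  = 1.0000 bits
H(Y) = -[(1/4)·log₂(1/4) + (3/4)·log₂(3/4)]
  = 0.5000 + 0.3113
  = 0.8113 bits

H(X) + H(Y) = 1.0000 + 0.8113 = 1.8113 bits
Difference: H(X) + H(Y) - H(X,Y) = 1.8113 - 1.5000 = 0.3113 bits = I(X;Y)

The difference is the mutual information; it is positive here, so X and Y are dependent (knowing one reduces uncertainty about the other by 0.3113 bits).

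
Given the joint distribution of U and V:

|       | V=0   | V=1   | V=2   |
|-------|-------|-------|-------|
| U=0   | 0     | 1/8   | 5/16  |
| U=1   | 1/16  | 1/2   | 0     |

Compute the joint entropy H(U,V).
H(U,V) = -Σ P(U,V) log₂ P(U,V), summed over the non-zero cells:
H(U,V) = -[(1/8)·log₂(1/8) + (5/16)·log₂(5/16) + (1/16)·log₂(1/16) + (1/2)·log₂(1/2)]
  = 0.3750 + 0.5244 + 0.2500 + 0.5000
  = 1.6494 bits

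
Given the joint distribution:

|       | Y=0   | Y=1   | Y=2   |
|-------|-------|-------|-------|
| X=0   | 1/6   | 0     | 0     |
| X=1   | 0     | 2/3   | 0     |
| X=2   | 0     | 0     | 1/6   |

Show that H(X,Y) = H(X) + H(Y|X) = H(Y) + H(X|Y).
Marginal P(X) (row sums):
  P(X=0) = 1/6 + 0 + 0 = 1/6
  P(X=1) = 0 + 2/3 + 0 = 2/3
  P(X=2) = 0 + 0 + 1/6 = 1/6
Marginal P(Y) (column sums):
  P(Y=0) = 1/6 + 0 + 0 = 1/6
  P(Y=1) = 0 + 2/3 + 0 = 2/3
  P(Y=2) = 0 + 0 + 1/6 = 1/6

Decomposition 1: H(X) + H(Y|X)
H(X) = -[(1/6)·log₂(1/6) + (2/3)·log₂(2/3) + (1/6)·log₂(1/6)]
  = 0.4308 + 0.3900 + 0.4308
  = 1.2516 bits
H(Y|X) = -Σ P(X,Y)·log₂ P(Y|X), where P(Y|X) = P(X,Y) / P(X)
  (cells with P(X,Y) = 0 contribute 0)
  (X=0,Y=0): P(Y|X) = (1/6)/(1/6) = 1;  -(1/6)·log₂(1) = 0.0000
  (X=1,Y=1): P(Y|X) = (2/3)/(2/3) = 1;  -(2/3)·log₂(1) = 0.0000
  (X=2,Y=2): P(Y|X) = (1/6)/(1/6) = 1;  -(1/6)·log₂(1) = 0.0000
H(Y|X) = 0.0000 + 0.0000 + 0.0000
  = 0.0000 bits
H(X) + H(Y|X) = 1.2516 + 0.0000 = 1.2516 bits

Decomposition 2: H(Y) + H(X|Y)
H(Y) = -[(1/6)·log₂(1/6) + (2/3)·log₂(2/3) + (1/6)·log₂(1/6)]
  = 0.4308 + 0.3900 + 0.4308
  = 1.2516 bits
H(X|Y) = -Σ P(X,Y)·log₂ P(X|Y), where P(X|Y) = P(X,Y) / P(Y)
  (cells with P(X,Y) = 0 contribute 0)
  (X=0,Y=0): P(X|Y) = (1/6)/(1/6) = 1;  -(1/6)·log₂(1) = 0.0000
  (X=1,Y=1): P(X|Y) = (2/3)/(2/3) = 1;  -(2/3)·log₂(1) = 0.0000
  (X=2,Y=2): P(X|Y) = (1/6)/(1/6) = 1;  -(1/6)·log₂(1) = 0.0000
H(X|Y) = 0.0000 + 0.0000 + 0.0000
  = 0.0000 bits
H(Y) + H(X|Y) = 1.2516 + 0.0000 = 1.2516 bits

Direct computation of the joint entropy:
H(X,Y) = -[(1/6)·log₂(1/6) + (2/3)·log₂(2/3) + (1/6)·log₂(1/6)]
  = 0.4308 + 0.3900 + 0.4308
  = 1.2516 bits

All three agree: H(X,Y) = 1.2516 bits ✓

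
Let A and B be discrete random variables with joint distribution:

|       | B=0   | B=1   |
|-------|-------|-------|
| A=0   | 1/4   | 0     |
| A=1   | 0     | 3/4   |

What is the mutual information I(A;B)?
Marginal P(A) (row sums):
  P(A=0) = 1/4 + 0 = 1/4
  P(A=1) = 0 + 3/4 = 3/4
Marginal P(B) (column sums):
  P(B=0) = 1/4 + 0 = 1/4
  P(B=1) = 0 + 3/4 = 3/4

H(A) = -[(1/4)·log₂(1/4) + (3/4)·log₂(3/4)]
  = 0.5000 + 0.3113
  = 0.8113 bits
H(B) = -[(1/4)·log₂(1/4) + (3/4)·log₂(3/4)]
  = 0.5000 + 0.3113
  = 0.8113 bits
H(A,B) = -[(1/4)·log₂(1/4) + (3/4)·log₂(3/4)]
  = 0.5000 + 0.3113
  = 0.8113 bits

I(A;B) = H(A) + H(B) - H(A,B)
  = 0.8113 + 0.8113 - 0.8113
  = 0.8113 bits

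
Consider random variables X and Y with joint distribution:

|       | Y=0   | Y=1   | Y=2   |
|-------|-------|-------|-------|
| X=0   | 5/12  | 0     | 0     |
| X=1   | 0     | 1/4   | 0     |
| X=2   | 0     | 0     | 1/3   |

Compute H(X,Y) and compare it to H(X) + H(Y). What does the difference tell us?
Marginal P(X) (row sums):
  P(X=0) = 5/12 + 0 + 0 = 5/12
  P(X=1) = 0 + 1/4 + 0 = 1/4
  P(X=2) = 0 + 0 + 1/3 = 1/3
Marginal P(Y) (column sums):
  P(Y=0) = 5/12 + 0 + 0 = 5/12
  P(Y=1) = 0 + 1/4 + 0 = 1/4
  P(Y=2) = 0 + 0 + 1/3 = 1/3

H(X,Y) = -[(5/12)·log₂(5/12) + (1/4)·log₂(1/4) + (1/3)·log₂(1/3)]
  = 0.5263 + 0.5000 + 0.5283
  = 1.5546 bits
H(X) = -[(5/12)·log₂(5/12) + (1/4)·log₂(1/4) + (1/3)·log₂(1/3)]
  = 0.5263 + 0.5000 + 0.5283
  = 1.5546 bits
H(Y) = -[(5/12)·log₂(5/12) + (1/4)·log₂(1/4) + (1/3)·log₂(1/3)]
  = 0.5263 + 0.5000 + 0.5283
  = 1.5546 bits

H(X) + H(Y) = 1.5546 + 1.5546 = 3.1092 bits
Difference: H(X) + H(Y) - H(X,Y) = 3.1092 - 1.5546 = 1.5546 bits = I(X;Y)

The difference is the mutual information; it is positive here, so X and Y are dependent (knowing one reduces uncertainty about the other by 1.5546 bits).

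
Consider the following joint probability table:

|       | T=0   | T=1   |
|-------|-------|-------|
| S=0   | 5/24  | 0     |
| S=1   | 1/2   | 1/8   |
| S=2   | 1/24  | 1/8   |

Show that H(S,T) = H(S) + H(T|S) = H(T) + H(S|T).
Marginal P(S) (row sums):
  P(S=0) = 5/24 + 0 = 5/24
  P(S=1) = 1/2 + 1/8 = 5/8
  P(S=2) = 1/24 + 1/8 = 1/6
Marginal P(T) (column sums):
  P(T=0) = 5/24 + 1/2 + 1/24 = 3/4
  P(T=1) = 0 + 1/8 + 1/8 = 1/4

Decomposition 1: H(S) + H(T|S)
H(S) = -[(5/24)·log₂(5/24) + (5/8)·log₂(5/8) + (1/6)·log₂(1/6)]
  = 0.4715 + 0.4238 + 0.4308
  = 1.3261 bits
H(T|S) = -Σ P(S,T)·log₂ P(T|S), where P(T|S) = P(S,T) / P(S)
  (cells with P(S,T) = 0 contribute 0)
  (S=0,T=0): P(T|S) = (5/24)/(5/24) = 1;  -(5/24)·log₂(1) = 0.0000
  (S=1,T=0): P(T|S) = (1/2)/(5/8) = 4/5;  -(1/2)·log₂(4/5) = 0.1610
  (S=1,T=1): P(T|S) = (1/8)/(5/8) = 1/5;  -(1/8)·log₂(1/5) = 0.2902
  (S=2,T=0): P(T|S) = (1/24)/(1/6) = 1/4;  -(1/24)·log₂(1/4) = 0.0833
  (S=2,T=1): P(T|S) = (1/8)/(1/6) = 3/4;  -(1/8)·log₂(3/4) = 0.0519
H(T|S) = 0.0000 + 0.1610 + 0.2902 + 0.0833 + 0.0519
  = 0.5864 bits
H(S) + H(T|S) = 1.3261 + 0.5864 = 1.9125 bits

Decomposition 2: H(T) + H(S|T)
H(T) = -[(3/4)·log₂(3/4) + (1/4)·log₂(1/4)]
  = 0.3113 + 0.5000
  = 0.8113 bits
H(S|T) = -Σ P(S,T)·log₂ P(S|T), where P(S|T) = P(S,T) / P(T)
  (cells with P(S,T) = 0 contribute 0)
  (S=0,T=0): P(S|T) = (5/24)/(3/4) = 5/18;  -(5/24)·log₂(5/18) = 0.3850
  (S=1,T=0): P(S|T) = (1/2)/(3/4) = 2/3;  -(1/2)·log₂(2/3) = 0.2925
  (S=1,T=1): P(S|T) = (1/8)/(1/4) = 1/2;  -(1/8)·log₂(1/2) = 0.1250
  (S=2,T=0): P(S|T) = (1/24)/(3/4) = 1/18;  -(1/24)·log₂(1/18) = 0.1737
  (S=2,T=1): P(S|T) = (1/8)/(1/4) = 1/2;  -(1/8)·log₂(1/2) = 0.1250
H(S|T) = 0.3850 + 0.2925 + 0.1250 + 0.1737 + 0.1250
  = 1.1012 bits
H(T) + H(S|T) = 0.8113 + 1.1012 = 1.9125 bits

Direct computation of the joint entropy:
H(S,T) = -[(5/24)·log₂(5/24) + (1/2)·log₂(1/2) + (1/8)·log₂(1/8) + (1/24)·log₂(1/24) + (1/8)·log₂(1/8)]
  = 0.4715 + 0.5000 + 0.3750 + 0.1910 + 0.3750
  = 1.9125 bits

All three agree: H(S,T) = 1.9125 bits ✓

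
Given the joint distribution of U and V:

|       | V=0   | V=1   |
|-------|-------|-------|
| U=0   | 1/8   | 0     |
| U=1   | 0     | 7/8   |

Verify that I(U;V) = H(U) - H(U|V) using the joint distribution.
Left side, from I(U;V) = H(U) + H(V) - H(U,V):
Marginal P(U) (row sums):
  P(U=0) = 1/8 + 0 = 1/8
  P(U=1) = 0 + 7/8 = 7/8
Marginal P(V) (column sums):
  P(V=0) = 1/8 + 0 = 1/8
  P(V=1) = 0 + 7/8 = 7/8

H(U) = -[(1/8)·log₂(1/8) + (7/8)·log₂(7/8)]
  = 0.3750 + 0.1686
  = 0.5436 bits
H(V) = -[(1/8)·log₂(1/8) + (7/8)·log₂(7/8)]
  = 0.3750 + 0.1686
  = 0.5436 bits
H(U,V) = -[(1/8)·log₂(1/8) + (7/8)·log₂(7/8)]
  = 0.3750 + 0.1686
  = 0.5436 bits

I(U;V) = H(U) + H(V) - H(U,V)
  = 0.5436 + 0.5436 - 0.5436
  = 0.5436 bits

Right side, with H(U|V) computed directly from the conditional probabilities:
H(U|V) = -Σ P(U,V)·log₂ P(U|V), where P(U|V) = P(U,V) / P(V)
  (cells with P(U,V) = 0 contribute 0)
  (U=0,V=0): P(U|V) = (1/8)/(1/8) = 1;  -(1/8)·log₂(1) = 0.0000
  (U=1,V=1): P(U|V) = (7/8)/(7/8) = 1;  -(7/8)·log₂(1) = 0.0000
H(U|V) = 0.0000 + 0.0000
  = 0.0000 bits
H(U) - H(U|V) = 0.5436 - 0.0000 = 0.5436 bits

Both sides equal 0.5436 bits, so I(U;V) = H(U) - H(U|V) ✓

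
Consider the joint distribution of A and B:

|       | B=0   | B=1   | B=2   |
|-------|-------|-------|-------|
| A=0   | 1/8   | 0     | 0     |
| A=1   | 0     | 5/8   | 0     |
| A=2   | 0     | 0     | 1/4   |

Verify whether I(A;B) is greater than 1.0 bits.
Marginal P(A) (row sums):
  P(A=0) = 1/8 + 0 + 0 = 1/8
  P(A=1) = 0 + 5/8 + 0 = 5/8
  P(A=2) = 0 + 0 + 1/4 = 1/4
Marginal P(B) (column sums):
  P(B=0) = 1/8 + 0 + 0 = 1/8
  P(B=1) = 0 + 5/8 + 0 = 5/8
  P(B=2) = 0 + 0 + 1/4 = 1/4

H(A) = -[(1/8)·log₂(1/8) + (5/8)·log₂(5/8) + (1/4)·log₂(1/4)]
  = 0.3750 + 0.4238 + 0.5000
  = 1.2988 bits
H(B) = -[(1/8)·log₂(1/8) + (5/8)·log₂(5/8) + (1/4)·log₂(1/4)]
  = 0.3750 + 0.4238 + 0.5000
  = 1.2988 bits
H(A,B) = -[(1/8)·log₂(1/8) + (5/8)·log₂(5/8) + (1/4)·log₂(1/4)]
  = 0.3750 + 0.4238 + 0.5000
  = 1.2988 bits

I(A;B) = H(A) + H(B) - H(A,B)
  = 1.2988 + 1.2988 - 1.2988
  = 1.2988 bits

Yes. I(A;B) = 1.2988 bits, which is > 1.0 bits.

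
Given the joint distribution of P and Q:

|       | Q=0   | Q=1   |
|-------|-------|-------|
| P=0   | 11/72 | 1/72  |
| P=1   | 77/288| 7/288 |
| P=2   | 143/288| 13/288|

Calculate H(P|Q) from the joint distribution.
Marginal P(Q) (column sums):
  P(Q=0) = 11/72 + 77/288 + 143/288 = 11/12
  P(Q=1) = 1/72 + 7/288 + 13/288 = 1/12

H(P|Q) = -Σ P(P,Q)·log₂ P(P|Q), where P(P|Q) = P(P,Q) / P(Q)
  (P=0,Q=0): P(P|Q) = (11/72)/(11/12) = 1/6;  -(11/72)·log₂(1/6) = 0.3949
  (P=0,Q=1): P(P|Q) = (1/72)/(1/12) = 1/6;  -(1/72)·log₂(1/6) = 0.0359
  (P=1,Q=0): P(P|Q) = (77/288)/(11/12) = 7/24;  -(77/288)·log₂(7/24) = 0.4753
  (P=1,Q=1): P(P|Q) = (7/288)/(1/12) = 7/24;  -(7/288)·log₂(7/24) = 0.0432
  (P=2,Q=0): P(P|Q) = (143/288)/(11/12) = 13/24;  -(143/288)·log₂(13/24) = 0.4392
  (P=2,Q=1): P(P|Q) = (13/288)/(1/12) = 13/24;  -(13/288)·log₂(13/24) = 0.0399
H(P|Q) = 0.3949 + 0.0359 + 0.4753 + 0.0432 + 0.4392 + 0.0399
  = 1.4284 bits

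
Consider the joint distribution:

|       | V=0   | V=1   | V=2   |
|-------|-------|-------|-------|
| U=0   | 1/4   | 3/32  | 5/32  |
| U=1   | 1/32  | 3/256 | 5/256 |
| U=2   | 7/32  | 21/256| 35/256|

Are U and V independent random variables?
Marginal P(U) (row sums):
  P(U=0) = 1/4 + 3/32 + 5/32 = 1/2
  P(U=1) = 1/32 + 3/256 + 5/256 = 1/16
  P(U=2) = 7/32 + 21/256 + 35/256 = 7/16
Marginal P(V) (column sums):
  P(V=0) = 1/4 + 1/32 + 7/32 = 1/2
  P(V=1) = 3/32 + 3/256 + 21/256 = 3/16
  P(V=2) = 5/32 + 5/256 + 35/256 = 5/16

U and V are independent iff P(U=i,V=j) = P(U=i)·P(V=j) for every cell.
  P(U=0)·P(V=0) = 1/2 × 1/2 = 1/4 = P(U=0,V=0) ✓
  P(U=0)·P(V=1) = 1/2 × 3/16 = 3/32 = P(U=0,V=1) ✓
  P(U=0)·P(V=2) = 1/2 × 5/16 = 5/32 = P(U=0,V=2) ✓
  P(U=1)·P(V=0) = 1/16 × 1/2 = 1/32 = P(U=1,V=0) ✓
  P(U=1)·P(V=1) = 1/16 × 3/16 = 3/256 = P(U=1,V=1) ✓
  P(U=1)·P(V=2) = 1/16 × 5/16 = 5/256 = P(U=1,V=2) ✓
  P(U=2)·P(V=0) = 7/16 × 1/2 = 7/32 = P(U=2,V=0) ✓
  P(U=2)·P(V=1) = 7/16 × 3/16 = 21/256 = P(U=2,V=1) ✓
  P(U=2)·P(V=2) = 7/16 × 5/16 = 35/256 = P(U=2,V=2) ✓

Yes, U and V are independent: every cell factors, so I(U;V) = 0 bits.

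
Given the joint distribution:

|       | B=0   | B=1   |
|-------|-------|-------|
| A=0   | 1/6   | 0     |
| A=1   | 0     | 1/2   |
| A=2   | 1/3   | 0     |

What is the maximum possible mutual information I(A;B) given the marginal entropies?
The upper bound on mutual information is I(A;B) ≤ min(H(A), H(B)).

Marginal P(A) (row sums):
  P(A=0) = 1/6 + 0 = 1/6
  P(A=1) = 0 + 1/2 = 1/2
  P(A=2) = 1/3 + 0 = 1/3
Marginal P(B) (column sums):
  P(B=0) = 1/6 + 0 + 1/3 = 1/2
  P(B=1) = 0 + 1/2 + 0 = 1/2

H(A) = -[(1/6)·log₂(1/6) + (1/2)·log₂(1/2) + (1/3)·log₂(1/3)]
  = 0.4308 + 0.5000 + 0.5283
  = 1.4591 bits
H(B) = -[(1/2)·log₂(1/2) + (1/2)·log₂(1/2)]
  = 0.5000 + 0.5000
  = 1.0000 bits

Maximum possible I(A;B) = min(1.4591, 1.0000) = 1.0000 bits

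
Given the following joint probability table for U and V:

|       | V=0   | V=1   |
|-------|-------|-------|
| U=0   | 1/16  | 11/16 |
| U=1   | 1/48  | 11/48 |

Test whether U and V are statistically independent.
Marginal P(U) (row sums):
  P(U=0) = 1/16 + 11/16 = 3/4
  P(U=1) = 1/48 + 11/48 = 1/4
Marginal P(V) (column sums):
  P(V=0) = 1/16 + 1/48 = 1/12
  P(V=1) = 11/16 + 11/48 = 11/12

U and V are independent iff P(U=i,V=j) = P(U=i)·P(V=j) for every cell.
  P(U=0)·P(V=0) = 3/4 × 1/12 = 1/16 = P(U=0,V=0) ✓
  P(U=0)·P(V=1) = 3/4 × 11/12 = 11/16 = P(U=0,V=1) ✓
  P(U=1)·P(V=0) = 1/4 × 1/12 = 1/48 = P(U=1,V=0) ✓
  P(U=1)·P(V=1) = 1/4 × 11/12 = 11/48 = P(U=1,V=1) ✓

Yes, U and V are independent: every cell factors, so I(U;V) = 0 bits.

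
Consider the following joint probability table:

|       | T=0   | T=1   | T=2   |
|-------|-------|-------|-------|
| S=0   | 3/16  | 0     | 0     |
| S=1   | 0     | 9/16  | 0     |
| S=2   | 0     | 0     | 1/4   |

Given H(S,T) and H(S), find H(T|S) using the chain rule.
From the chain rule: H(S,T) = H(S) + H(T|S)
Therefore: H(T|S) = H(S,T) - H(S)

H(S,T) = -[(3/16)·log₂(3/16) + (9/16)·log₂(9/16) + (1/4)·log₂(1/4)]
  = 0.4528 + 0.4669 + 0.5000
  = 1.4197 bits
Marginal P(S) (row sums):
  P(S=0) = 3/16 + 0 + 0 = 3/16
  P(S=1) = 0 + 9/16 + 0 = 9/16
  P(S=2) = 0 + 0 + 1/4 = 1/4
H(S) = -[(3/16)·log₂(3/16) + (9/16)·log₂(9/16) + (1/4)·log₂(1/4)]
  = 0.4528 + 0.4669 + 0.5000
  = 1.4197 bits

H(T|S) = 1.4197 - 1.4197 = 0.0000 bits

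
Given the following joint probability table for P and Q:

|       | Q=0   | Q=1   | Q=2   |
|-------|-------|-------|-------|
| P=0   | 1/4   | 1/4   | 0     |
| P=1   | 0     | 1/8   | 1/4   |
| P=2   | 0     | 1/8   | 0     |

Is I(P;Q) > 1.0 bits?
Marginal P(P) (row sums):
  P(P=0) = 1/4 + 1/4 + 0 = 1/2
  P(P=1) = 0 + 1/8 + 1/4 = 3/8
  P(P=2) = 0 + 1/8 + 0 = 1/8
Marginal P(Q) (column sums):
  P(Q=0) = 1/4 + 0 + 0 = 1/4
  P(Q=1) = 1/4 + 1/8 + 1/8 = 1/2
  P(Q=2) = 0 + 1/4 + 0 = 1/4

H(P) = -[(1/2)·log₂(1/2) + (3/8)·log₂(3/8) + (1/8)·log₂(1/8)]
  = 0.5000 + 0.5306 + 0.3750
  = 1.4056 bits
H(Q) = -[(1/4)·log₂(1/4) + (1/2)·log₂(1/2) + (1/4)·log₂(1/4)]
  = 0.5000 + 0.5000 + 0.5000
  = 1.5000 bits
H(P,Q) = -[(1/4)·log₂(1/4) + (1/4)·log₂(1/4) + (1/8)·log₂(1/8) + (1/4)·log₂(1/4) + (1/8)·log₂(1/8)]
  = 0.5000 + 0.5000 + 0.3750 + 0.5000 + 0.3750
  = 2.2500 bits

I(P;Q) = H(P) + H(Q) - H(P,Q)
  = 1.4056 + 1.5000 - 2.2500
  = 0.6556 bits

No. I(P;Q) = 0.6556 bits, which is ≤ 1.0 bits.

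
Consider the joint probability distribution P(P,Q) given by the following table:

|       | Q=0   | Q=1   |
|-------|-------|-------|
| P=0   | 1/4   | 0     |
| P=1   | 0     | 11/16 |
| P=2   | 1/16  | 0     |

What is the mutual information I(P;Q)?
Marginal P(P) (row sums):
  P(P=0) = 1/4 + 0 = 1/4
  P(P=1) = 0 + 11/16 = 11/16
  P(P=2) = 1/16 + 0 = 1/16
Marginal P(Q) (column sums):
  P(Q=0) = 1/4 + 0 + 1/16 = 5/16
  P(Q=1) = 0 + 11/16 + 0 = 11/16

H(P) = -[(1/4)·log₂(1/4) + (11/16)·log₂(11/16) + (1/16)·log₂(1/16)]
  = 0.5000 + 0.3716 + 0.2500
  = 1.1216 bits
H(Q) = -[(5/16)·log₂(5/16) + (11/16)·log₂(11/16)]
  = 0.5244 + 0.3716
  = 0.8960 bits
H(P,Q) = -[(1/4)·log₂(1/4) + (11/16)·log₂(11/16) + (1/16)·log₂(1/16)]
  = 0.5000 + 0.3716 + 0.2500
  = 1.1216 bits

I(P;Q) = H(P) + H(Q) - H(P,Q)
  = 1.1216 + 0.8960 - 1.1216
  = 0.8960 bits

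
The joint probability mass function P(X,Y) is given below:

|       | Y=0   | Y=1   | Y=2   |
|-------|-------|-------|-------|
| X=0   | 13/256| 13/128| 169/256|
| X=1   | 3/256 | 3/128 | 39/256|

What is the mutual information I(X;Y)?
Marginal P(X) (row sums):
  P(X=0) = 13/256 + 13/128 + 169/256 = 13/16
  P(X=1) = 3/256 + 3/128 + 39/256 = 3/16
Marginal P(Y) (column sums):
  P(Y=0) = 13/256 + 3/256 = 1/16
  P(Y=1) = 13/128 + 3/128 = 1/8
  P(Y=2) = 169/256 + 39/256 = 13/16

H(X) = -[(13/16)·log₂(13/16) + (3/16)·log₂(3/16)]
  = 0.2434 + 0.4528
  = 0.6962 bits
H(Y) = -[(1/16)·log₂(1/16) + (1/8)·log₂(1/8) + (13/16)·log₂(13/16)]
  = 0.2500 + 0.3750 + 0.2434
  = 0.8684 bits
H(X,Y) = -[(13/256)·log₂(13/256) + (13/128)·log₂(13/128) + (169/256)·log₂(169/256) + (3/256)·log₂(3/256) + (3/128)·log₂(3/128) + (39/256)·log₂(39/256)]
  = 0.2183 + 0.3351 + 0.3955 + 0.0752 + 0.1269 + 0.4136
  = 1.5646 bits

I(X;Y) = H(X) + H(Y) - H(X,Y)
  = 0.6962 + 0.8684 - 1.5646
  = 0.0000 bits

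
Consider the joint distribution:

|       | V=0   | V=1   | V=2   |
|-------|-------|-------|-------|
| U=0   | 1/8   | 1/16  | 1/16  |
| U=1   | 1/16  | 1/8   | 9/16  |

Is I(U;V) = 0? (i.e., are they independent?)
Marginal P(U) (row sums):
  P(U=0) = 1/8 + 1/16 + 1/16 = 1/4
  P(U=1) = 1/16 + 1/8 + 9/16 = 3/4
Marginal P(V) (column sums):
  P(V=0) = 1/8 + 1/16 = 3/16
  P(V=1) = 1/16 + 1/8 = 3/16
  P(V=2) = 1/16 + 9/16 = 5/8

U and V are independent iff P(U=i,V=j) = P(U=i)·P(V=j) for every cell.
  P(U=0)·P(V=0) = 1/4 × 3/16 = 3/64, but P(U=0,V=0) = 1/8 ✗

No, U and V are not independent. Quantitatively, I(U;V) > 0:

H(U) = -[(1/4)·log₂(1/4) + (3/4)·log₂(3/4)]
  = 0.5000 + 0.3113
  = 0.8113 bits
H(V) = -[(3/16)·log₂(3/16) + (3/16)·log₂(3/16) + (5/8)·log₂(5/8)]
  = 0.4528 + 0.4528 + 0.4238
  = 1.3294 bits
H(U,V) = -[(1/8)·log₂(1/8) + (1/16)·log₂(1/16) + (1/16)·log₂(1/16) + (1/16)·log₂(1/16) + (1/8)·log₂(1/8) + (9/16)·log₂(9/16)]
  = 0.3750 + 0.2500 + 0.2500 + 0.2500 + 0.3750 + 0.4669
  = 1.9669 bits
I(U;V) = H(U) + H(V) - H(U,V) = 0.8113 + 1.3294 - 1.9669 = 0.1738 bits > 0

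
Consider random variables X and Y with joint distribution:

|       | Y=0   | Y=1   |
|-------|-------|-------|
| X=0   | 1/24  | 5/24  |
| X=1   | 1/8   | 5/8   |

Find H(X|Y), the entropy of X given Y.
Marginal P(Y) (column sums):
  P(Y=0) = 1/24 + 1/8 = 1/6
  P(Y=1) = 5/24 + 5/8 = 5/6

H(X|Y) = -Σ P(X,Y)·log₂ P(X|Y), where P(X|Y) = P(X,Y) / P(Y)
  (X=0,Y=0): P(X|Y) = (1/24)/(1/6) = 1/4;  -(1/24)·log₂(1/4) = 0.0833
  (X=0,Y=1): P(X|Y) = (5/24)/(5/6) = 1/4;  -(5/24)·log₂(1/4) = 0.4167
  (X=1,Y=0): P(X|Y) = (1/8)/(1/6) = 3/4;  -(1/8)·log₂(3/4) = 0.0519
  (X=1,Y=1): P(X|Y) = (5/8)/(5/6) = 3/4;  -(5/8)·log₂(3/4) = 0.2594
H(X|Y) = 0.0833 + 0.4167 + 0.0519 + 0.2594
  = 0.8113 bits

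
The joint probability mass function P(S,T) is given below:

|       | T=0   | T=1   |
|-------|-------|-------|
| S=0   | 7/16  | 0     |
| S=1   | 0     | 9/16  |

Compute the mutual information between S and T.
Marginal P(S) (row sums):
  P(S=0) = 7/16 + 0 = 7/16
  P(S=1) = 0 + 9/16 = 9/16
Marginal P(T) (column sums):
  P(T=0) = 7/16 + 0 = 7/16
  P(T=1) = 0 + 9/16 = 9/16

H(S) = -[(7/16)·log₂(7/16) + (9/16)·log₂(9/16)]
  = 0.5218 + 0.4669
  = 0.9887 bits
H(T) = -[(7/16)·log₂(7/16) + (9/16)·log₂(9/16)]
  = 0.5218 + 0.4669
  = 0.9887 bits
H(S,T) = -[(7/16)·log₂(7/16) + (9/16)·log₂(9/16)]
  = 0.5218 + 0.4669
  = 0.9887 bits

I(S;T) = H(S) + H(T) - H(S,T)
  = 0.9887 + 0.9887 - 0.9887
  = 0.9887 bits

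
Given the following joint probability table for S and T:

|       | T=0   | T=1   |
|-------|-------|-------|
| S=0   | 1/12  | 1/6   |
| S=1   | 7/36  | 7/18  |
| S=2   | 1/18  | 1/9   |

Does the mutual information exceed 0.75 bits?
Marginal P(S) (row sums):
  P(S=0) = 1/12 + 1/6 = 1/4
  P(S=1) = 7/36 + 7/18 = 7/12
  P(S=2) = 1/18 + 1/9 = 1/6
Marginal P(T) (column sums):
  P(T=0) = 1/12 + 7/36 + 1/18 = 1/3
  P(T=1) = 1/6 + 7/18 + 1/9 = 2/3

H(S) = -[(1/4)·log₂(1/4) + (7/12)·log₂(7/12) + (1/6)·log₂(1/6)]
  = 0.5000 + 0.4536 + 0.4308
  = 1.3844 bits
H(T) = -[(1/3)·log₂(1/3) + (2/3)·log₂(2/3)]
  = 0.5283 + 0.3900
  = 0.9183 bits
H(S,T) = -[(1/12)·log₂(1/12) + (1/6)·log₂(1/6) + (7/36)·log₂(7/36) + (7/18)·log₂(7/18) + (1/18)·log₂(1/18) + (1/9)·log₂(1/9)]
  = 0.2987 + 0.4308 + 0.4594 + 0.5299 + 0.2317 + 0.3522
  = 2.3027 bits

I(S;T) = H(S) + H(T) - H(S,T)
  = 1.3844 + 0.9183 - 2.3027
  = 0.0000 bits

No. I(S;T) = 0.0000 bits, which is ≤ 0.75 bits.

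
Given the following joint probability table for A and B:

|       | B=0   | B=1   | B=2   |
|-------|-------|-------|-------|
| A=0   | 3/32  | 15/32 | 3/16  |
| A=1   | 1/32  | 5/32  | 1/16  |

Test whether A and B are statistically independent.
Marginal P(A) (row sums):
  P(A=0) = 3/32 + 15/32 + 3/16 = 3/4
  P(A=1) = 1/32 + 5/32 + 1/16 = 1/4
Marginal P(B) (column sums):
  P(B=0) = 3/32 + 1/32 = 1/8
  P(B=1) = 15/32 + 5/32 = 5/8
  P(B=2) = 3/16 + 1/16 = 1/4

A and B are independent iff P(A=i,B=j) = P(A=i)·P(B=j) for every cell.
  P(A=0)·P(B=0) = 3/4 × 1/8 = 3/32 = P(A=0,B=0) ✓
  P(A=0)·P(B=1) = 3/4 × 5/8 = 15/32 = P(A=0,B=1) ✓
  P(A=0)·P(B=2) = 3/4 × 1/4 = 3/16 = P(A=0,B=2) ✓
  P(A=1)·P(B=0) = 1/4 × 1/8 = 1/32 = P(A=1,B=0) ✓
  P(A=1)·P(B=1) = 1/4 × 5/8 = 5/32 = P(A=1,B=1) ✓
  P(A=1)·P(B=2) = 1/4 × 1/4 = 1/16 = P(A=1,B=2) ✓

Yes, A and B are independent: every cell factors, so I(A;B) = 0 bits.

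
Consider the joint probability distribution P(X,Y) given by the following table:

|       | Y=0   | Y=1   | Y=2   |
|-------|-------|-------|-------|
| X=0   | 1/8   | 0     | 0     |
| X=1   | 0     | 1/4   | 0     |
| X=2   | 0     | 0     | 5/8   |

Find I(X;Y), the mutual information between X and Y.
Marginal P(X) (row sums):
  P(X=0) = 1/8 + 0 + 0 = 1/8
  P(X=1) = 0 + 1/4 + 0 = 1/4
  P(X=2) = 0 + 0 + 5/8 = 5/8
Marginal P(Y) (column sums):
  P(Y=0) = 1/8 + 0 + 0 = 1/8
  P(Y=1) = 0 + 1/4 + 0 = 1/4
  P(Y=2) = 0 + 0 + 5/8 = 5/8

H(X) = -[(1/8)·log₂(1/8) + (1/4)·log₂(1/4) + (5/8)·log₂(5/8)]
  = 0.3750 + 0.5000 + 0.4238
  = 1.2988 bits
H(Y) = -[(1/8)·log₂(1/8) + (1/4)·log₂(1/4) + (5/8)·log₂(5/8)]
  = 0.3750 + 0.5000 + 0.4238
  = 1.2988 bits
H(X,Y) = -[(1/8)·log₂(1/8) + (1/4)·log₂(1/4) + (5/8)·log₂(5/8)]
  = 0.3750 + 0.5000 + 0.4238
  = 1.2988 bits

I(X;Y) = H(X) + H(Y) - H(X,Y)
  = 1.2988 + 1.2988 - 1.2988
  = 1.2988 bits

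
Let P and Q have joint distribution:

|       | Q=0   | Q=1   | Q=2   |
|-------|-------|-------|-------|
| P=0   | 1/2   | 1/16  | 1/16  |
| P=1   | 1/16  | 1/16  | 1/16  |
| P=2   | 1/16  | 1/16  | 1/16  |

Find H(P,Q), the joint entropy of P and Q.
H(P,Q) = -Σ P(P,Q) log₂ P(P,Q), summed over the non-zero cells:
H(P,Q) = -[(1/2)·log₂(1/2) + (1/16)·log₂(1/16) + (1/16)·log₂(1/16) + (1/16)·log₂(1/16) + (1/16)·log₂(1/16) + (1/16)·log₂(1/16) + (1/16)·log₂(1/16) + (1/16)·log₂(1/16) + (1/16)·log₂(1/16)]
  = 0.5000 + 0.2500 + 0.2500 + 0.2500 + 0.2500 + 0.2500 + 0.2500 + 0.2500 + 0.2500
  = 2.5000 bits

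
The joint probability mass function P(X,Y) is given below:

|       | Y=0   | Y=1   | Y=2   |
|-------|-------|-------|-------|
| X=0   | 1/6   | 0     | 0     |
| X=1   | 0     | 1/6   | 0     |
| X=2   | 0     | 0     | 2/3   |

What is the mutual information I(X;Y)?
Marginal P(X) (row sums):
  P(X=0) = 1/6 + 0 + 0 = 1/6
  P(X=1) = 0 + 1/6 + 0 = 1/6
  P(X=2) = 0 + 0 + 2/3 = 2/3
Marginal P(Y) (column sums):
  P(Y=0) = 1/6 + 0 + 0 = 1/6
  P(Y=1) = 0 + 1/6 + 0 = 1/6
  P(Y=2) = 0 + 0 + 2/3 = 2/3

H(X) = -[(1/6)·log₂(1/6) + (1/6)·log₂(1/6) + (2/3)·log₂(2/3)]
  = 0.4308 + 0.4308 + 0.3900
  = 1.2516 bits
H(Y) = -[(1/6)·log₂(1/6) + (1/6)·log₂(1/6) + (2/3)·log₂(2/3)]
  = 0.4308 + 0.4308 + 0.3900
  = 1.2516 bits
H(X,Y) = -[(1/6)·log₂(1/6) + (1/6)·log₂(1/6) + (2/3)·log₂(2/3)]
  = 0.4308 + 0.4308 + 0.3900
  = 1.2516 bits

I(X;Y) = H(X) + H(Y) - H(X,Y)
  = 1.2516 + 1.2516 - 1.2516
  = 1.2516 bits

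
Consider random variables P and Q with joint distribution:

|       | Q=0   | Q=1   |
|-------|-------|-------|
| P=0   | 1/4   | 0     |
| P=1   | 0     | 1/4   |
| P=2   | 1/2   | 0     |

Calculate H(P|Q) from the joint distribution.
Marginal P(Q) (column sums):
  P(Q=0) = 1/4 + 0 + 1/2 = 3/4
  P(Q=1) = 0 + 1/4 + 0 = 1/4

H(P|Q) = -Σ P(P,Q)·log₂ P(P|Q), where P(P|Q) = P(P,Q) / P(Q)
  (cells with P(P,Q) = 0 contribute 0)
  (P=0,Q=0): P(P|Q) = (1/4)/(3/4) = 1/3;  -(1/4)·log₂(1/3) = 0.3962
  (P=1,Q=1): P(P|Q) = (1/4)/(1/4) = 1;  -(1/4)·log₂(1) = 0.0000
  (P=2,Q=0): P(P|Q) = (1/2)/(3/4) = 2/3;  -(1/2)·log₂(2/3) = 0.2925
H(P|Q) = 0.3962 + 0.0000 + 0.2925
  = 0.6887 bits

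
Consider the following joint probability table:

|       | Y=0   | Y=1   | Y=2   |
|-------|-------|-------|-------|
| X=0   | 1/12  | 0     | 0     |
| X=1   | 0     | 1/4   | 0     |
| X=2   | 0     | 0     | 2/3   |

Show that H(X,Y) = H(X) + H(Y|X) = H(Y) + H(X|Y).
Marginal P(X) (row sums):
  P(X=0) = 1/12 + 0 + 0 = 1/12
  P(X=1) = 0 + 1/4 + 0 = 1/4
  P(X=2) = 0 + 0 + 2/3 = 2/3
Marginal P(Y) (column sums):
  P(Y=0) = 1/12 + 0 + 0 = 1/12
  P(Y=1) = 0 + 1/4 + 0 = 1/4
  P(Y=2) = 0 + 0 + 2/3 = 2/3

Decomposition 1: H(X) + H(Y|X)
H(X) = -[(1/12)·log₂(1/12) + (1/4)·log₂(1/4) + (2/3)·log₂(2/3)]
  = 0.2987 + 0.5000 + 0.3900
  = 1.1887 bits
H(Y|X) = -Σ P(X,Y)·log₂ P(Y|X), where P(Y|X) = P(X,Y) / P(X)
  (cells with P(X,Y) = 0 contribute 0)
  (X=0,Y=0): P(Y|X) = (1/12)/(1/12) = 1;  -(1/12)·log₂(1) = 0.0000
  (X=1,Y=1): P(Y|X) = (1/4)/(1/4) = 1;  -(1/4)·log₂(1) = 0.0000
  (X=2,Y=2): P(Y|X) = (2/3)/(2/3) = 1;  -(2/3)·log₂(1) = 0.0000
H(Y|X) = 0.0000 + 0.0000 + 0.0000
  = 0.0000 bits
H(X) + H(Y|X) = 1.1887 + 0.0000 = 1.1887 bits

Decomposition 2: H(Y) + H(X|Y)
H(Y) = -[(1/12)·log₂(1/12) + (1/4)·log₂(1/4) + (2/3)·log₂(2/3)]
  = 0.2987 + 0.5000 + 0.3900
  = 1.1887 bits
H(X|Y) = -Σ P(X,Y)·log₂ P(X|Y), where P(X|Y) = P(X,Y) / P(Y)
  (cells with P(X,Y) = 0 contribute 0)
  (X=0,Y=0): P(X|Y) = (1/12)/(1/12) = 1;  -(1/12)·log₂(1) = 0.0000
  (X=1,Y=1): P(X|Y) = (1/4)/(1/4) = 1;  -(1/4)·log₂(1) = 0.0000
  (X=2,Y=2): P(X|Y) = (2/3)/(2/3) = 1;  -(2/3)·log₂(1) = 0.0000
H(X|Y) = 0.0000 + 0.0000 + 0.0000
  = 0.0000 bits
H(Y) + H(X|Y) = 1.1887 + 0.0000 = 1.1887 bits

Direct computation of the joint entropy:
H(X,Y) = -[(1/12)·log₂(1/12) + (1/4)·log₂(1/4) + (2/3)·log₂(2/3)]
  = 0.2987 + 0.5000 + 0.3900
  = 1.1887 bits

All three agree: H(X,Y) = 1.1887 bits ✓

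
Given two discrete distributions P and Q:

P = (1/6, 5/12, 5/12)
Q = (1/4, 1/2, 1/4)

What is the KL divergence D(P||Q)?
D(P||Q) = Σ P(i) log₂(P(i)/Q(i))
  i=0: (1/6) × log₂((1/6)/(1/4)) = (1/6) × log₂(2/3) = -0.0975
  i=1: (5/12) × log₂((5/12)/(1/2)) = (5/12) × log₂(5/6) = -0.1096
  i=2: (5/12) × log₂((5/12)/(1/4)) = (5/12) × log₂(5/3) = 0.3071
D(P||Q) = -0.0975 - 0.1096 + 0.3071
  = 0.1000 bits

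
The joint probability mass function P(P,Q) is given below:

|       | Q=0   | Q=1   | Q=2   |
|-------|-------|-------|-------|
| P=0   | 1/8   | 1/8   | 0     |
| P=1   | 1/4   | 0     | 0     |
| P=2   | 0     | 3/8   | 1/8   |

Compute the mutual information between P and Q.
Marginal P(P) (row sums):
  P(P=0) = 1/8 + 1/8 + 0 = 1/4
  P(P=1) = 1/4 + 0 + 0 = 1/4
  P(P=2) = 0 + 3/8 + 1/8 = 1/2
Marginal P(Q) (column sums):
  P(Q=0) = 1/8 + 1/4 + 0 = 3/8
  P(Q=1) = 1/8 + 0 + 3/8 = 1/2
  P(Q=2) = 0 + 0 + 1/8 = 1/8

H(P) = -[(1/4)·log₂(1/4) + (1/4)·log₂(1/4) + (1/2)·log₂(1/2)]
  = 0.5000 + 0.5000 + 0.5000
  = 1.5000 bits
H(Q) = -[(3/8)·log₂(3/8) + (1/2)·log₂(1/2) + (1/8)·log₂(1/8)]
  = 0.5306 + 0.5000 + 0.3750
  = 1.4056 bits
H(P,Q) = -[(1/8)·log₂(1/8) + (1/8)·log₂(1/8) + (1/4)·log₂(1/4) + (3/8)·log₂(3/8) + (1/8)·log₂(1/8)]
  = 0.3750 + 0.3750 + 0.5000 + 0.5306 + 0.3750
  = 2.1556 bits

I(P;Q) = H(P) + H(Q) - H(P,Q)
  = 1.5000 + 1.4056 - 2.1556
  = 0.7500 bits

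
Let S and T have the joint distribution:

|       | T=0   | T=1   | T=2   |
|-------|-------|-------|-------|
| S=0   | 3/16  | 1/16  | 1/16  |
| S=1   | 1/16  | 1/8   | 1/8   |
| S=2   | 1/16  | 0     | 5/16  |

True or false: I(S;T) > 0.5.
Marginal P(S) (row sums):
  P(S=0) = 3/16 + 1/16 + 1/16 = 5/16
  P(S=1) = 1/16 + 1/8 + 1/8 = 5/16
  P(S=2) = 1/16 + 0 + 5/16 = 3/8
Marginal P(T) (column sums):
  P(T=0) = 3/16 + 1/16 + 1/16 = 5/16
  P(T=1) = 1/16 + 1/8 + 0 = 3/16
  P(T=2) = 1/16 + 1/8 + 5/16 = 1/2

H(S) = -[(5/16)·log₂(5/16) + (5/16)·log₂(5/16) + (3/8)·log₂(3/8)]
  = 0.5244 + 0.5244 + 0.5306
  = 1.5794 bits
H(T) = -[(5/16)·log₂(5/16) + (3/16)·log₂(3/16) + (1/2)·log₂(1/2)]
  = 0.5244 + 0.4528 + 0.5000
  = 1.4772 bits
H(S,T) = -[(3/16)·log₂(3/16) + (1/16)·log₂(1/16) + (1/16)·log₂(1/16) + (1/16)·log₂(1/16) + (1/8)·log₂(1/8) + (1/8)·log₂(1/8) + (1/16)·log₂(1/16) + (5/16)·log₂(5/16)]
  = 0.4528 + 0.2500 + 0.2500 + 0.2500 + 0.3750 + 0.3750 + 0.2500 + 0.5244
  = 2.7272 bits

I(S;T) = H(S) + H(T) - H(S,T)
  = 1.5794 + 1.4772 - 2.7272
  = 0.3294 bits

False. I(S;T) = 0.3294 bits, which is ≤ 0.5 bits.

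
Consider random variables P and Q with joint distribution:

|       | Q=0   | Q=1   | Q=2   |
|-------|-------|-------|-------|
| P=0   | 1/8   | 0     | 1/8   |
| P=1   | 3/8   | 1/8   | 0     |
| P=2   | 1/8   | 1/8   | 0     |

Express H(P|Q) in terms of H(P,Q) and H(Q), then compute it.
H(P|Q) = H(P,Q) - H(Q)

Marginal P(Q) (column sums):
  P(Q=0) = 1/8 + 3/8 + 1/8 = 5/8
  P(Q=1) = 0 + 1/8 + 1/8 = 1/4
  P(Q=2) = 1/8 + 0 + 0 = 1/8

H(P,Q) = -[(1/8)·log₂(1/8) + (1/8)·log₂(1/8) + (3/8)·log₂(3/8) + (1/8)·log₂(1/8) + (1/8)·log₂(1/8) + (1/8)·log₂(1/8)]
  = 0.3750 + 0.3750 + 0.5306 + 0.3750 + 0.3750 + 0.3750
  = 2.4056 bits
H(Q) = -[(5/8)·log₂(5/8) + (1/4)·log₂(1/4) + (1/8)·log₂(1/8)]
  = 0.4238 + 0.5000 + 0.3750
  = 1.2988 bits

H(P|Q) = 2.4056 - 1.2988 = 1.1068 bits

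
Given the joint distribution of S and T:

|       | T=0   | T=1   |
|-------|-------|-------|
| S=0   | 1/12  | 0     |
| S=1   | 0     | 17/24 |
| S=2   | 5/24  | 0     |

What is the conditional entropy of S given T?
Marginal P(T) (column sums):
  P(T=0) = 1/12 + 0 + 5/24 = 7/24
  P(T=1) = 0 + 17/24 + 0 = 17/24

H(S|T) = -Σ P(S,T)·log₂ P(S|T), where P(S|T) = P(S,T) / P(T)
  (cells with P(S,T) = 0 contribute 0)
  (S=0,T=0): P(S|T) = (1/12)/(7/24) = 2/7;  -(1/12)·log₂(2/7) = 0.1506
  (S=1,T=1): P(S|T) = (17/24)/(17/24) = 1;  -(17/24)·log₂(1) = 0.0000
  (S=2,T=0): P(S|T) = (5/24)/(7/24) = 5/7;  -(5/24)·log₂(5/7) = 0.1011
H(S|T) = 0.1506 + 0.0000 + 0.1011
  = 0.2517 bits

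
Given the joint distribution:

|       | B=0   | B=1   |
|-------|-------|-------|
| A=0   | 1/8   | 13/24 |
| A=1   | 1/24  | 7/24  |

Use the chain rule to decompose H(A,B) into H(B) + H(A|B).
By the chain rule: H(A,B) = H(B) + H(A|B)

Marginal P(B) (column sums):
  P(B=0) = 1/8 + 1/24 = 1/6
  P(B=1) = 13/24 + 7/24 = 5/6
H(B) = -[(1/6)·log₂(1/6) + (5/6)·log₂(5/6)]
  = 0.4308 + 0.2192
  = 0.6500 bits
H(A|B) = -Σ P(A,B)·log₂ P(A|B), where P(A|B) = P(A,B) / P(B)
  (A=0,B=0): P(A|B) = (1/8)/(1/6) = 3/4;  -(1/8)·log₂(3/4) = 0.0519
  (A=0,B=1): P(A|B) = (13/24)/(5/6) = 13/20;  -(13/24)·log₂(13/20) = 0.3366
  (A=1,B=0): P(A|B) = (1/24)/(1/6) = 1/4;  -(1/24)·log₂(1/4) = 0.0833
  (A=1,B=1): P(A|B) = (7/24)/(5/6) = 7/20;  -(7/24)·log₂(7/20) = 0.4418
H(A|B) = 0.0519 + 0.3366 + 0.0833 + 0.4418
  = 0.9136 bits

H(A,B) = H(B) + H(A|B) = 0.6500 + 0.9136 = 1.5636 bits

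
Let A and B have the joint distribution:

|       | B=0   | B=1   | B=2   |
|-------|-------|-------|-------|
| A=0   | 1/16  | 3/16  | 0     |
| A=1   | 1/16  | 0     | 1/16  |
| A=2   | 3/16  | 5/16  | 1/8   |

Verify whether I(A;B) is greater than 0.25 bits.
Marginal P(A) (row sums):
  P(A=0) = 1/16 + 3/16 + 0 = 1/4
  P(A=1) = 1/16 + 0 + 1/16 = 1/8
  P(A=2) = 3/16 + 5/16 + 1/8 = 5/8
Marginal P(B) (column sums):
  P(B=0) = 1/16 + 1/16 + 3/16 = 5/16
  P(B=1) = 3/16 + 0 + 5/16 = 1/2
  P(B=2) = 0 + 1/16 + 1/8 = 3/16

H(A) = -[(1/4)·log₂(1/4) + (1/8)·log₂(1/8) + (5/8)·log₂(5/8)]
  = 0.5000 + 0.3750 + 0.4238
  = 1.2988 bits
H(B) = -[(5/16)·log₂(5/16) + (1/2)·log₂(1/2) + (3/16)·log₂(3/16)]
  = 0.5244 + 0.5000 + 0.4528
  = 1.4772 bits
H(A,B) = -[(1/16)·log₂(1/16) + (3/16)·log₂(3/16) + (1/16)·log₂(1/16) + (1/16)·log₂(1/16) + (3/16)·log₂(3/16) + (5/16)·log₂(5/16) + (1/8)·log₂(1/8)]
  = 0.2500 + 0.4528 + 0.2500 + 0.2500 + 0.4528 + 0.5244 + 0.3750
  = 2.5550 bits

I(A;B) = H(A) + H(B) - H(A,B)
  = 1.2988 + 1.4772 - 2.5550
  = 0.2210 bits

No. I(A;B) = 0.2210 bits, which is ≤ 0.25 bits.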